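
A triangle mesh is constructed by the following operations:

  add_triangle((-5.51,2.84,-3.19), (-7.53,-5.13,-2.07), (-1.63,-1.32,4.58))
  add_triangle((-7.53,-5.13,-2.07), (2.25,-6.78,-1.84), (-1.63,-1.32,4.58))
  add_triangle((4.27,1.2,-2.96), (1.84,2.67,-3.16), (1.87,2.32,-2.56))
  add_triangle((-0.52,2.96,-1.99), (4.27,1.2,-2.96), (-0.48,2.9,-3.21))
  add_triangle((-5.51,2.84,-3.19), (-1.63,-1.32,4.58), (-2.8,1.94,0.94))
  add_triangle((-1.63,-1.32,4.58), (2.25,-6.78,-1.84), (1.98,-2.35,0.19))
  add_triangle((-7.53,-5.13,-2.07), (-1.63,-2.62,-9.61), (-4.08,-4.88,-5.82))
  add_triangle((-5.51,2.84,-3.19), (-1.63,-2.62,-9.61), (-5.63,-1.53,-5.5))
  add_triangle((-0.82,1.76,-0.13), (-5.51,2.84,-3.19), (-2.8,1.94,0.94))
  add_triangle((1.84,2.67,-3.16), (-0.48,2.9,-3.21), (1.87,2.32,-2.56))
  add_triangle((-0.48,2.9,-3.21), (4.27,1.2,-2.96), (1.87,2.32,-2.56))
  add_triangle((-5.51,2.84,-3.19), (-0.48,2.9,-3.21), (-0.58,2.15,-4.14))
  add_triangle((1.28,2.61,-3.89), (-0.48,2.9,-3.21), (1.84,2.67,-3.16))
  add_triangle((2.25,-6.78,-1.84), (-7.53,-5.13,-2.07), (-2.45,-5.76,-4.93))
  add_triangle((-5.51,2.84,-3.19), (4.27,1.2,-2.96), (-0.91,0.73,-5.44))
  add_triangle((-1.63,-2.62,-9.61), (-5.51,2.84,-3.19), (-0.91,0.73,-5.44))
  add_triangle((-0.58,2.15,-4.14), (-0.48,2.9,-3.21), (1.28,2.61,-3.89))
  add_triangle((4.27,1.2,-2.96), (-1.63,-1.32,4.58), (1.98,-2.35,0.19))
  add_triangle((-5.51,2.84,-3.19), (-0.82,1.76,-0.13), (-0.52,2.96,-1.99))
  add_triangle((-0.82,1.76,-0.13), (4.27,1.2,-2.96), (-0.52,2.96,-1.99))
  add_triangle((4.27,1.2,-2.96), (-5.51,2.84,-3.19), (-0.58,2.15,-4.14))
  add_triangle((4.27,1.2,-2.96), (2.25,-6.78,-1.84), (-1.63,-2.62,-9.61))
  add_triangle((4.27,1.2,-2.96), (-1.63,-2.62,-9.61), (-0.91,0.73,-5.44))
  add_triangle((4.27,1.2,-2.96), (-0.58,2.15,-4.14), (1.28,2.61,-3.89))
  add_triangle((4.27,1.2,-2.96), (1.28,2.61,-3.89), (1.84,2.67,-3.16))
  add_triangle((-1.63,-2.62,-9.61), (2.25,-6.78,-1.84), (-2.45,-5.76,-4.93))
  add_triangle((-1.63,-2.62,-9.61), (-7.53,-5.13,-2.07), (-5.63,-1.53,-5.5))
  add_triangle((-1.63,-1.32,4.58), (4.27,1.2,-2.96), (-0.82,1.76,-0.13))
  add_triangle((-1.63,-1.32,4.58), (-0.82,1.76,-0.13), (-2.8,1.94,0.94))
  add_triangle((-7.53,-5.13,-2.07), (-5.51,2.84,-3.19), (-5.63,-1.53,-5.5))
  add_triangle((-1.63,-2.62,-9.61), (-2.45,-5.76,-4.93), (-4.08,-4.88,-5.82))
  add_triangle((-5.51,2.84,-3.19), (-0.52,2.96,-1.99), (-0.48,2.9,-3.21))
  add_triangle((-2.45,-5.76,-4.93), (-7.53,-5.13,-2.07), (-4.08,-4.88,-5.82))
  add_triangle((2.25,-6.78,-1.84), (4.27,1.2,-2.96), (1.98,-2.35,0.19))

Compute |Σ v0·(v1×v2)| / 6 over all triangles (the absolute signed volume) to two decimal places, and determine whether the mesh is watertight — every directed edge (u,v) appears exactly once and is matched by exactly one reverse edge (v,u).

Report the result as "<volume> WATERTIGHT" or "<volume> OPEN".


Per-triangle v0·(v1×v2)/6:
  t1: +41.1682
  t2: +53.1027
  t3: +0.4704
  t4: +2.7547
  t5: +7.6005
  t6: +8.6314
  t7: +15.2499
  t8: +28.1518
  t9: +2.9880
  t10: +0.2317
  t11: -1.7949
  t12: +4.2827
  t13: +0.9347
  t14: +31.7843
  t15: +14.0426
  t16: +17.6888
  t17: +1.5649
  t18: +6.1777
  t19: +2.9265
  t20: +1.7856
  t21: -2.6471
  t22: +56.2230
  t23: +16.8746
  t24: +2.3312
  t25: +1.5826
  t26: +34.3493
  t27: +33.9974
  t28: +4.4587
  t29: +1.7798
  t30: +27.8589
  t31: +13.3628
  t32: +3.1343
  t33: +12.9017
  t34: +8.8224
Σ = +454.7721 → |volume| = 454.77

Directed edges: 102 total, each appears once with its reverse present → watertight.

454.77 WATERTIGHT


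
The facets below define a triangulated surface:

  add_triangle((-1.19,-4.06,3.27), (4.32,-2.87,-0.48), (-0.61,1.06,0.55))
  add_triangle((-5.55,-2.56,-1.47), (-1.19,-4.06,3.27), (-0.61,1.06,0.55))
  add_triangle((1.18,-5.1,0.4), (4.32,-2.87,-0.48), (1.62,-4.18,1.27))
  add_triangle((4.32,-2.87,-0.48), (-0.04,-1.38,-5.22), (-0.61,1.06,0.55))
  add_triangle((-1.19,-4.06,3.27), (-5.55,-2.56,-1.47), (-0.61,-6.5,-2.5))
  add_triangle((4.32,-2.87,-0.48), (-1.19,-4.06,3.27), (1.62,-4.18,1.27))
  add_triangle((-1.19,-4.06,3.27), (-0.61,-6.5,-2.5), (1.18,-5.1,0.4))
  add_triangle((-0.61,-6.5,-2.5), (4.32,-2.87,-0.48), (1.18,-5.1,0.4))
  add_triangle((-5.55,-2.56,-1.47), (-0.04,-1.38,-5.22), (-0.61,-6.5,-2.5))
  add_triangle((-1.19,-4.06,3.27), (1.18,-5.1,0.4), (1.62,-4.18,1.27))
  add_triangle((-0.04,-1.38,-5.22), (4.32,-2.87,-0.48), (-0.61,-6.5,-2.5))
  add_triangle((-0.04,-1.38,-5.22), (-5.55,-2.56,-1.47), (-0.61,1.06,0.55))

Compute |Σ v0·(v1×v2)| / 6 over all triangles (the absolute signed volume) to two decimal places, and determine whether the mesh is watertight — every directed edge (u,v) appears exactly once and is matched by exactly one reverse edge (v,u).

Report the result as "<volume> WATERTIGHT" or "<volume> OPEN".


126.06 WATERTIGHT

Per-triangle v0·(v1×v2)/6:
  t1: +3.1633
  t2: +6.7594
  t3: +3.3191
  t4: +1.9745
  t5: +28.2175
  t6: +1.9480
  t7: +10.7511
  t8: +10.6201
  t9: +27.0206
  t10: +3.3432
  t11: +23.3743
  t12: +5.5675
Σ = +126.0587 → |volume| = 126.06

Directed edges: 36 total, each appears once with its reverse present → watertight.


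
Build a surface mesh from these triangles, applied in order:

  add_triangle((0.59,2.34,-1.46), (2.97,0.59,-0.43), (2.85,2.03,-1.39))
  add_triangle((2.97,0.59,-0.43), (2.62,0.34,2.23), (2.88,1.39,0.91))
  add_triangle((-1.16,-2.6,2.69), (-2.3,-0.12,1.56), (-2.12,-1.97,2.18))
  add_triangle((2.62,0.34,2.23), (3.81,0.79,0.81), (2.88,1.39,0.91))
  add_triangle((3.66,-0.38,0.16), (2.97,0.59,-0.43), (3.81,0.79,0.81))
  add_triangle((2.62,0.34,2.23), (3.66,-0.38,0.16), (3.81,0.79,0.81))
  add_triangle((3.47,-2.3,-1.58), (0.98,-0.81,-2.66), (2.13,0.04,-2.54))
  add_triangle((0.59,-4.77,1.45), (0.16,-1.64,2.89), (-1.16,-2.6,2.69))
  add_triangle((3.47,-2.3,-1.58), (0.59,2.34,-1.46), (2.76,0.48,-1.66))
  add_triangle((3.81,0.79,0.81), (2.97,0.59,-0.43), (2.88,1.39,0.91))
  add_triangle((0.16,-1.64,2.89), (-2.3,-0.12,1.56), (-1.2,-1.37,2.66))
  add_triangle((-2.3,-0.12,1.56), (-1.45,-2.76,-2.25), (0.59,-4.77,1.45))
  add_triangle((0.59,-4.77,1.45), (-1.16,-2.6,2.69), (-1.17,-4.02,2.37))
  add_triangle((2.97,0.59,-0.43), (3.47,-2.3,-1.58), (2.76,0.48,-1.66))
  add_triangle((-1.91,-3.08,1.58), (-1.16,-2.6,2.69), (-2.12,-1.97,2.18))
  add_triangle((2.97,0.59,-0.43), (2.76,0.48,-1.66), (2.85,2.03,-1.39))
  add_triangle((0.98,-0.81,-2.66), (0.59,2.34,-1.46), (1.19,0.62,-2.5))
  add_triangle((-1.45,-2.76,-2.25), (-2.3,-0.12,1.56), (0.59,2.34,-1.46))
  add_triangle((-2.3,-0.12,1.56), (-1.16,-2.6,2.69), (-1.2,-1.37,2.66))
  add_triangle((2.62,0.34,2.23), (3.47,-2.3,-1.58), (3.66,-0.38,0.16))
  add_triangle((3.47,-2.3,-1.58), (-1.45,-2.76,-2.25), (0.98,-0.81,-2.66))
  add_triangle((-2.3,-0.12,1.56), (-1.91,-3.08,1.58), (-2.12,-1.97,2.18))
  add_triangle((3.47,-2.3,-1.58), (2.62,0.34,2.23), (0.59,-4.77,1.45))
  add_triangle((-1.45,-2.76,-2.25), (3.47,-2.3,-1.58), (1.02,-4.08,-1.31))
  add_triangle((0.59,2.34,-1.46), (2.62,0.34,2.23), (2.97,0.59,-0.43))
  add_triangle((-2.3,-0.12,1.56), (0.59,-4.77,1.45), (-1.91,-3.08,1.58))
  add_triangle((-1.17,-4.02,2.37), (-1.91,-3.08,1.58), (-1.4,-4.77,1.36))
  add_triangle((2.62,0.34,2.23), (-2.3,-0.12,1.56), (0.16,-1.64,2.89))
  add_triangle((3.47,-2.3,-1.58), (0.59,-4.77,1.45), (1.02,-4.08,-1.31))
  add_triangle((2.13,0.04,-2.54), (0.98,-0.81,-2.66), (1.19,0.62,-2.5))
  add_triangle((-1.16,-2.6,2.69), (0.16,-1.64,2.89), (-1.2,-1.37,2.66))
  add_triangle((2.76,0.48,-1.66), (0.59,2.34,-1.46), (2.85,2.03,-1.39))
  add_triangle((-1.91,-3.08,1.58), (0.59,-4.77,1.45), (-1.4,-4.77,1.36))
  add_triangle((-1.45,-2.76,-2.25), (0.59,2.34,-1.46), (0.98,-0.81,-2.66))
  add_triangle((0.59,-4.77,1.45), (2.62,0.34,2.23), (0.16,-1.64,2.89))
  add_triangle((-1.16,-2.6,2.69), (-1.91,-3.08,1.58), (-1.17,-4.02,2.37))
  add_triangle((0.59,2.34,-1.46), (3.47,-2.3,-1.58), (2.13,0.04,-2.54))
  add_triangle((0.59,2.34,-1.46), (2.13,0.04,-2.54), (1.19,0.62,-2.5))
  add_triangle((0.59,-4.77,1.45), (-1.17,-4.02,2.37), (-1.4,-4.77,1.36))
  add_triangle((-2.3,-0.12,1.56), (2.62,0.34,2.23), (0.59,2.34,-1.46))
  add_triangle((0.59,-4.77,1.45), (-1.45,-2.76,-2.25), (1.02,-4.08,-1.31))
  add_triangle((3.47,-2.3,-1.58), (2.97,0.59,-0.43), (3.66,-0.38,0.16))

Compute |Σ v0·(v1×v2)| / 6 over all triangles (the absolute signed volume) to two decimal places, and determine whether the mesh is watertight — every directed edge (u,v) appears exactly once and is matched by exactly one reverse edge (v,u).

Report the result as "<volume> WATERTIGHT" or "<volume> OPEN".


83.29 WATERTIGHT

Per-triangle v0·(v1×v2)/6:
  t1: +0.0794
  t2: -1.1749
  t3: +0.6342
  t4: +0.8807
  t5: +0.7575
  t6: +1.2897
  t7: +2.0044
  t8: +2.7521
  t9: +0.9542
  t10: +0.5295
  t11: +0.3363
  t12: +7.8544
  t13: +1.1657
  t14: +1.8286
  t15: +0.8970
  t16: +0.9463
  t17: +0.3001
  t18: +3.9528
  t19: +0.8433
  t20: +1.8566
  t21: +4.4941
  t22: +0.6450
  t23: +10.7326
  t24: +3.9094
  t25: +2.7482
  t26: -1.5902
  t27: +0.9843
  t28: +2.7656
  t29: +5.5247
  t30: +0.6343
  t31: +0.7846
  t32: +1.1136
  t33: -1.1823
  t34: +2.7654
  t35: +5.1406
  t36: +0.8495
  t37: +1.4797
  t38: +0.7332
  t39: +1.9355
  t40: +3.6296
  t41: +4.8975
  t42: +1.6114
Σ = +83.2942 → |volume| = 83.29

Directed edges: 126 total, each appears once with its reverse present → watertight.


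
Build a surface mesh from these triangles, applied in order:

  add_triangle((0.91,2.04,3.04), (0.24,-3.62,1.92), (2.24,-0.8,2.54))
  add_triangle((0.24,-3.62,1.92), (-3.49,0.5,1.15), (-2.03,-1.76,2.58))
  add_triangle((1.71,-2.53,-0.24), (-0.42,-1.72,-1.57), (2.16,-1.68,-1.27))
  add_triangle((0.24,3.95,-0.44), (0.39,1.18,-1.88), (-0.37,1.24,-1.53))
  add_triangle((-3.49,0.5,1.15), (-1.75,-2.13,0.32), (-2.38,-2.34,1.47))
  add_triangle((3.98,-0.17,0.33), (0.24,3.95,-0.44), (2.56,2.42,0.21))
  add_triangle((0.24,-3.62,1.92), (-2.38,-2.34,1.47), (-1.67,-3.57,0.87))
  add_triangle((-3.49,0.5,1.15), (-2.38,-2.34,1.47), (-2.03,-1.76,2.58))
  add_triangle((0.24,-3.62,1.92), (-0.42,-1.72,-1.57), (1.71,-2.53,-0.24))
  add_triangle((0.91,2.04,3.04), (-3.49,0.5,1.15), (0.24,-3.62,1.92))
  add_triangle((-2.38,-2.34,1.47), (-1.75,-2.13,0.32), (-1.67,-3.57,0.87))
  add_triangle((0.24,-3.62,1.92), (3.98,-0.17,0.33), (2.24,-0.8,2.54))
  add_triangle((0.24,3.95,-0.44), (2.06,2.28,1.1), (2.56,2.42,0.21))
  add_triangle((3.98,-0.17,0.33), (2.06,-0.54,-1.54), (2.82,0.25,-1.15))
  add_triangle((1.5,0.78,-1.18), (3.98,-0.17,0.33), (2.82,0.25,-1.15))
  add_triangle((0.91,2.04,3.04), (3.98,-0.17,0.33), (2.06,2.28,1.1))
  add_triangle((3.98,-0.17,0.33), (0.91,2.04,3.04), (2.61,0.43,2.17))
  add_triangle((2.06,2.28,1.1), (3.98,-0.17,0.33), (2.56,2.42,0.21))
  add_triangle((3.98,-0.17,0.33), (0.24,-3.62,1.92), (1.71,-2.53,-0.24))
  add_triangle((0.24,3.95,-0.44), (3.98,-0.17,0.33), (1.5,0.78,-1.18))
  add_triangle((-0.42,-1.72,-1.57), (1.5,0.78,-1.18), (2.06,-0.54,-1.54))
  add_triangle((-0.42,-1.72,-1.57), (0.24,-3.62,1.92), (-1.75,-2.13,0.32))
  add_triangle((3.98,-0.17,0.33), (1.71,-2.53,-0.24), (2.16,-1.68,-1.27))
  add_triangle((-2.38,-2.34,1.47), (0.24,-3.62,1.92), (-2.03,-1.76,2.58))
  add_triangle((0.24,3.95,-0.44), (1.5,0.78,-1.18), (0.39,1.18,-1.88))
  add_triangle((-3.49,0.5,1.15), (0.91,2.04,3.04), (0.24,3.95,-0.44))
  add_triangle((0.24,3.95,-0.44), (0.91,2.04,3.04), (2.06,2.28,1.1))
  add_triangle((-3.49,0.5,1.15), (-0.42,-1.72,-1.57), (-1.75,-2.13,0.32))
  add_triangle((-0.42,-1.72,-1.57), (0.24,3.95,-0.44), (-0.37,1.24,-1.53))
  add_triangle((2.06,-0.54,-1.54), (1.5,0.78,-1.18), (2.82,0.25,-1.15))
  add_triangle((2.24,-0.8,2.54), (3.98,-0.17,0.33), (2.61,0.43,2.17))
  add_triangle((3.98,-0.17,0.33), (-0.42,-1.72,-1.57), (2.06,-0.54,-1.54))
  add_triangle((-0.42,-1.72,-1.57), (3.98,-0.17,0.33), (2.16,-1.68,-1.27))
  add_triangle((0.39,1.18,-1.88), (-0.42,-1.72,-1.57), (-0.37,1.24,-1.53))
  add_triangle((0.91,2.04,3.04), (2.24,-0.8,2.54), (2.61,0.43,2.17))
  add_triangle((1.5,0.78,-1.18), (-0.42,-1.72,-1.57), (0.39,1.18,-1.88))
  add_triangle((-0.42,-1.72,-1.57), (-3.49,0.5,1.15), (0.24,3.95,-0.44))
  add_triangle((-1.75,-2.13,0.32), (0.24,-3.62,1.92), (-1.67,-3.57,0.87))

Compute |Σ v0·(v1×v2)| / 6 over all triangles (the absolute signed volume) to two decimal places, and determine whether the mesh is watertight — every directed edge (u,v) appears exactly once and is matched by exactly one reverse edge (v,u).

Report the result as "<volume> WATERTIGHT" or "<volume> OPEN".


78.59 WATERTIGHT

Per-triangle v0·(v1×v2)/6:
  t1: +4.1046
  t2: -1.6011
  t3: +1.3489
  t4: +0.8043
  t5: +1.3499
  t6: +0.7657
  t7: +1.8288
  t8: +2.1622
  t9: +2.8194
  t10: +9.4894
  t11: +0.5557
  t12: +4.7495
  t13: +1.5442
  t14: +0.8353
  t15: +0.4543
  t16: +3.3753
  t17: +1.6292
  t18: +1.5626
  t19: +4.0109
  t20: +3.1690
  t21: +0.7957
  t22: +2.5715
  t23: +1.9596
  t24: +2.2219
  t25: +1.4431
  t26: +8.1960
  t27: +3.4323
  t28: +2.1000
  t29: -0.2274
  t30: +0.4059
  t31: +1.7583
  t32: +1.5120
  t33: -0.0537
  t34: +0.6481
  t35: +1.7183
  t36: +1.0548
  t37: +4.3331
  t38: -0.2363
Σ = +78.5911 → |volume| = 78.59

Directed edges: 114 total, each appears once with its reverse present → watertight.


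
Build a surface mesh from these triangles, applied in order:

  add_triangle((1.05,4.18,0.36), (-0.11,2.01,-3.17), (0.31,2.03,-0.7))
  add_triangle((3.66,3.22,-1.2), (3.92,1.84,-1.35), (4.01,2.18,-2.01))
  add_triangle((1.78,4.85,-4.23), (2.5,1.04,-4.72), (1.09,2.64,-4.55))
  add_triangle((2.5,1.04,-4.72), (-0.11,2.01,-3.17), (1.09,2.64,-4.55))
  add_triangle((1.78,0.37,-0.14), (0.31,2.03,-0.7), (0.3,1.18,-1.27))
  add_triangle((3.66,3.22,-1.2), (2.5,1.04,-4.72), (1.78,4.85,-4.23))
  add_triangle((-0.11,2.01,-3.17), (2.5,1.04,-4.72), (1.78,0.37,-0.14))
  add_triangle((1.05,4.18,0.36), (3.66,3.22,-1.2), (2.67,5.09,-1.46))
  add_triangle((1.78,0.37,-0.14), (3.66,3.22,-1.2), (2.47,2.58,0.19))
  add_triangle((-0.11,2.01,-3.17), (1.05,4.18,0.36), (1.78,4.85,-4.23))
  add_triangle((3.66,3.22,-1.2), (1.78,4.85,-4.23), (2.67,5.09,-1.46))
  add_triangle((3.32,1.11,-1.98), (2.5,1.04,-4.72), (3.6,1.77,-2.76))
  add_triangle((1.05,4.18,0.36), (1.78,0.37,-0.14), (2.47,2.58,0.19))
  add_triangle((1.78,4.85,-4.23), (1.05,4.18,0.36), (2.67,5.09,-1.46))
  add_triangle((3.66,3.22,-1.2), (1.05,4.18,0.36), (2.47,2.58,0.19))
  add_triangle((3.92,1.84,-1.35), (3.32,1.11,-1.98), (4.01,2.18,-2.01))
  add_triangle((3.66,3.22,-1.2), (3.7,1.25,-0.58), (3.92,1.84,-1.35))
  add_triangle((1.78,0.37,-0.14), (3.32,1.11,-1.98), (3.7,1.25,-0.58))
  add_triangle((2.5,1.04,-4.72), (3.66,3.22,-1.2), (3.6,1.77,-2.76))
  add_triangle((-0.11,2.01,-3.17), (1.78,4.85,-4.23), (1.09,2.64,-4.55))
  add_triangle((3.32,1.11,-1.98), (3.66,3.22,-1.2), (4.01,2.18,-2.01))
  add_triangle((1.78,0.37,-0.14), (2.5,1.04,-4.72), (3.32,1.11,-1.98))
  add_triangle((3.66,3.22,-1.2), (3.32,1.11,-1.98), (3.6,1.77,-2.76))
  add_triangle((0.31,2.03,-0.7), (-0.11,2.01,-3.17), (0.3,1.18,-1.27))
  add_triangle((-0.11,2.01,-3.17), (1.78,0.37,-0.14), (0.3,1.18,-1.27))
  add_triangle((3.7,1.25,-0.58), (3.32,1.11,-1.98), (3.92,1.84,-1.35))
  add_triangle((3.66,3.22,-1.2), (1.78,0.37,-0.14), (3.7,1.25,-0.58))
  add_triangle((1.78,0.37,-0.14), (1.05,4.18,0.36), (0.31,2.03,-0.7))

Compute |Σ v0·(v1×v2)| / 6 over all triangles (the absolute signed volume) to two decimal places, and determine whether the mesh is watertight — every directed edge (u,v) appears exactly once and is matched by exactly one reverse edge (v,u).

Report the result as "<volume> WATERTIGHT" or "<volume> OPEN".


Per-triangle v0·(v1×v2)/6:
  t1: +0.0909
  t2: +0.6290
  t3: +3.4751
  t4: +0.9427
  t5: -0.5028
  t6: +10.3922
  t7: -2.2373
  t8: +2.3387
  t9: +0.8396
  t10: +3.2992
  t11: +4.9257
  t12: +0.9427
  t13: -0.1803
  t14: +3.7624
  t15: +1.8112
  t16: +0.3470
  t17: +0.7005
  t18: +0.2092
  t19: +2.2070
  t20: +1.6787
  t21: -0.0350
  t22: +0.2981
  t23: +0.9852
  t24: -0.2222
  t25: -0.3022
  t26: +0.4694
  t27: +0.0807
  t28: -1.0521
Σ = +35.8933 → |volume| = 35.89

Directed edges: 84 total, each appears once with its reverse present → watertight.

35.89 WATERTIGHT


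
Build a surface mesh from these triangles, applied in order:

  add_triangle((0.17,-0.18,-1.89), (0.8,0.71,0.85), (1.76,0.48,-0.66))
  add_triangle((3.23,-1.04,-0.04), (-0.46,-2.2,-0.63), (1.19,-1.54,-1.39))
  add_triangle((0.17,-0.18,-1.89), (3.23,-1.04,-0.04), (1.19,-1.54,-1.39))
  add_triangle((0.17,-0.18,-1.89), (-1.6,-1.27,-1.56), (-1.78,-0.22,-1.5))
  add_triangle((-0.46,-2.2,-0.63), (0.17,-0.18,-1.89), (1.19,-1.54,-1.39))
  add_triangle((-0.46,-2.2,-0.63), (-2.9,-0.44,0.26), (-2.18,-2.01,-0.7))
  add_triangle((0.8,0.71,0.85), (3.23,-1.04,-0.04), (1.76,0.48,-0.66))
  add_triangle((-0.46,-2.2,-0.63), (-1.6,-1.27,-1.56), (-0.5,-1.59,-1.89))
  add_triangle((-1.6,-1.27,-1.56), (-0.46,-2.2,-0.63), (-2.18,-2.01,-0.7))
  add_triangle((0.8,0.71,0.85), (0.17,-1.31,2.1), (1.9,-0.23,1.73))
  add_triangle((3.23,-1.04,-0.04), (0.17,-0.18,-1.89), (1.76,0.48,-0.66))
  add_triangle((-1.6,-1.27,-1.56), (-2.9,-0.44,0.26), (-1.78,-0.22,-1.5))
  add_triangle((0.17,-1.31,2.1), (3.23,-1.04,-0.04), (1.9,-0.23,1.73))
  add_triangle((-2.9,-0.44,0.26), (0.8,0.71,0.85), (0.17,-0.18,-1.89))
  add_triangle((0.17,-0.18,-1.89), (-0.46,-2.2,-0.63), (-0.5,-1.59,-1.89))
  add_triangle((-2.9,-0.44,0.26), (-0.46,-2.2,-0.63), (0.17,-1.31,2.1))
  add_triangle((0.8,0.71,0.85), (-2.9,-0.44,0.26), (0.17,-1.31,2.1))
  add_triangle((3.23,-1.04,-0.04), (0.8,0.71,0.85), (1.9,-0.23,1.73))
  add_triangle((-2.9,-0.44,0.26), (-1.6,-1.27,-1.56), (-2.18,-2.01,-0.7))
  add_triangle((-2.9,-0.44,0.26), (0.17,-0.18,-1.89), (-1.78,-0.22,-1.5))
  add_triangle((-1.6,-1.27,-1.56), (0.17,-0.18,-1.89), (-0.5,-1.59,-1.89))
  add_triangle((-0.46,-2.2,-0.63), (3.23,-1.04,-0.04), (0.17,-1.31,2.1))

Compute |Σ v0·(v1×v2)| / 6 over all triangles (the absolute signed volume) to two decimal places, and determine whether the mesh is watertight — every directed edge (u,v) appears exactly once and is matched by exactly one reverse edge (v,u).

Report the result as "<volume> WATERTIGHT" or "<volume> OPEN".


Per-triangle v0·(v1×v2)/6:
  t1: +0.1871
  t2: +1.3425
  t3: +1.0830
  t4: +0.6342
  t5: +0.9470
  t6: +0.3772
  t7: +0.8170
  t8: +0.6285
  t9: +0.7110
  t10: +0.5466
  t11: +1.1068
  t12: +0.8652
  t13: +1.6170
  t14: +0.4417
  t15: +0.2222
  t16: +2.6112
  t17: +1.1969
  t18: +0.7367
  t19: +0.9380
  t20: -0.2104
  t21: +0.5363
  t22: +3.0868
Σ = +20.4222 → |volume| = 20.42

Directed edges: 66 total, each appears once with its reverse present → watertight.

20.42 WATERTIGHT


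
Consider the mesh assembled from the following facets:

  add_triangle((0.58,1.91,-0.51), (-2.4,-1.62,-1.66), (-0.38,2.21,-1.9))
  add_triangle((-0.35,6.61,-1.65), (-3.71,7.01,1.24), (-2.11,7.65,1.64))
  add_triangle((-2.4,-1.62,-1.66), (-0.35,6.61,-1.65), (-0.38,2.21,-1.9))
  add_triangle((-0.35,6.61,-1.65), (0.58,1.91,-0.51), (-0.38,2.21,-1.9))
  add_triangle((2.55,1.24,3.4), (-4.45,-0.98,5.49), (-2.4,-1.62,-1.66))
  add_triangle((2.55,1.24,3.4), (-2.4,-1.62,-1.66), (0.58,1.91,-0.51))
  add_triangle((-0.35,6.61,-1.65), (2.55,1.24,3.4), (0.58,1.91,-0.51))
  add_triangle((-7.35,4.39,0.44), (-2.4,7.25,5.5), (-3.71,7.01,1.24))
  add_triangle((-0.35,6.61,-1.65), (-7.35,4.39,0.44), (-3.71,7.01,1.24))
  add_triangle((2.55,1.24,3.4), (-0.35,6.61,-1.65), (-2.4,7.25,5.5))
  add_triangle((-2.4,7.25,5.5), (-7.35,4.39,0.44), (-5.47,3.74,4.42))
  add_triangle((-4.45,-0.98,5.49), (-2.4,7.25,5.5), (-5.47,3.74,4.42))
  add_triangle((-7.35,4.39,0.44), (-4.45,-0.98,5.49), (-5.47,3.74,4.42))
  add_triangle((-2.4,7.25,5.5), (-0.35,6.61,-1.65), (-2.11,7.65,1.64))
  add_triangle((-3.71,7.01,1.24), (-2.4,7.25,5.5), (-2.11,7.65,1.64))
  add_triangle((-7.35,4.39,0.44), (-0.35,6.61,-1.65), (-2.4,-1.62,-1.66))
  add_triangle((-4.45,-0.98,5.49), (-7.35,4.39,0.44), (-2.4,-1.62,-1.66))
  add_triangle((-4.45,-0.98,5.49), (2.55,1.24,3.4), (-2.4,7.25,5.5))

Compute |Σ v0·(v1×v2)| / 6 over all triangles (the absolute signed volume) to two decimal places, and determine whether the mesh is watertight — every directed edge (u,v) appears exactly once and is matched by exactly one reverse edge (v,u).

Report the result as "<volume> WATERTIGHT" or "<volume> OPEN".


Per-triangle v0·(v1×v2)/6:
  t1: -0.0955
  t2: +7.4407
  t3: +3.0943
  t4: +1.0214
  t5: +2.9739
  t6: -0.8185
  t7: +2.8793
  t8: +24.2036
  t9: +17.7947
  t10: +29.3029
  t11: +26.0576
  t12: +22.7442
  t13: +21.2640
  t14: +5.8457
  t15: +9.0715
  t16: +20.3931
  t17: +27.5768
  t18: +36.4866
Σ = +257.2363 → |volume| = 257.24

Directed edges: 54 total, each appears once with its reverse present → watertight.

257.24 WATERTIGHT


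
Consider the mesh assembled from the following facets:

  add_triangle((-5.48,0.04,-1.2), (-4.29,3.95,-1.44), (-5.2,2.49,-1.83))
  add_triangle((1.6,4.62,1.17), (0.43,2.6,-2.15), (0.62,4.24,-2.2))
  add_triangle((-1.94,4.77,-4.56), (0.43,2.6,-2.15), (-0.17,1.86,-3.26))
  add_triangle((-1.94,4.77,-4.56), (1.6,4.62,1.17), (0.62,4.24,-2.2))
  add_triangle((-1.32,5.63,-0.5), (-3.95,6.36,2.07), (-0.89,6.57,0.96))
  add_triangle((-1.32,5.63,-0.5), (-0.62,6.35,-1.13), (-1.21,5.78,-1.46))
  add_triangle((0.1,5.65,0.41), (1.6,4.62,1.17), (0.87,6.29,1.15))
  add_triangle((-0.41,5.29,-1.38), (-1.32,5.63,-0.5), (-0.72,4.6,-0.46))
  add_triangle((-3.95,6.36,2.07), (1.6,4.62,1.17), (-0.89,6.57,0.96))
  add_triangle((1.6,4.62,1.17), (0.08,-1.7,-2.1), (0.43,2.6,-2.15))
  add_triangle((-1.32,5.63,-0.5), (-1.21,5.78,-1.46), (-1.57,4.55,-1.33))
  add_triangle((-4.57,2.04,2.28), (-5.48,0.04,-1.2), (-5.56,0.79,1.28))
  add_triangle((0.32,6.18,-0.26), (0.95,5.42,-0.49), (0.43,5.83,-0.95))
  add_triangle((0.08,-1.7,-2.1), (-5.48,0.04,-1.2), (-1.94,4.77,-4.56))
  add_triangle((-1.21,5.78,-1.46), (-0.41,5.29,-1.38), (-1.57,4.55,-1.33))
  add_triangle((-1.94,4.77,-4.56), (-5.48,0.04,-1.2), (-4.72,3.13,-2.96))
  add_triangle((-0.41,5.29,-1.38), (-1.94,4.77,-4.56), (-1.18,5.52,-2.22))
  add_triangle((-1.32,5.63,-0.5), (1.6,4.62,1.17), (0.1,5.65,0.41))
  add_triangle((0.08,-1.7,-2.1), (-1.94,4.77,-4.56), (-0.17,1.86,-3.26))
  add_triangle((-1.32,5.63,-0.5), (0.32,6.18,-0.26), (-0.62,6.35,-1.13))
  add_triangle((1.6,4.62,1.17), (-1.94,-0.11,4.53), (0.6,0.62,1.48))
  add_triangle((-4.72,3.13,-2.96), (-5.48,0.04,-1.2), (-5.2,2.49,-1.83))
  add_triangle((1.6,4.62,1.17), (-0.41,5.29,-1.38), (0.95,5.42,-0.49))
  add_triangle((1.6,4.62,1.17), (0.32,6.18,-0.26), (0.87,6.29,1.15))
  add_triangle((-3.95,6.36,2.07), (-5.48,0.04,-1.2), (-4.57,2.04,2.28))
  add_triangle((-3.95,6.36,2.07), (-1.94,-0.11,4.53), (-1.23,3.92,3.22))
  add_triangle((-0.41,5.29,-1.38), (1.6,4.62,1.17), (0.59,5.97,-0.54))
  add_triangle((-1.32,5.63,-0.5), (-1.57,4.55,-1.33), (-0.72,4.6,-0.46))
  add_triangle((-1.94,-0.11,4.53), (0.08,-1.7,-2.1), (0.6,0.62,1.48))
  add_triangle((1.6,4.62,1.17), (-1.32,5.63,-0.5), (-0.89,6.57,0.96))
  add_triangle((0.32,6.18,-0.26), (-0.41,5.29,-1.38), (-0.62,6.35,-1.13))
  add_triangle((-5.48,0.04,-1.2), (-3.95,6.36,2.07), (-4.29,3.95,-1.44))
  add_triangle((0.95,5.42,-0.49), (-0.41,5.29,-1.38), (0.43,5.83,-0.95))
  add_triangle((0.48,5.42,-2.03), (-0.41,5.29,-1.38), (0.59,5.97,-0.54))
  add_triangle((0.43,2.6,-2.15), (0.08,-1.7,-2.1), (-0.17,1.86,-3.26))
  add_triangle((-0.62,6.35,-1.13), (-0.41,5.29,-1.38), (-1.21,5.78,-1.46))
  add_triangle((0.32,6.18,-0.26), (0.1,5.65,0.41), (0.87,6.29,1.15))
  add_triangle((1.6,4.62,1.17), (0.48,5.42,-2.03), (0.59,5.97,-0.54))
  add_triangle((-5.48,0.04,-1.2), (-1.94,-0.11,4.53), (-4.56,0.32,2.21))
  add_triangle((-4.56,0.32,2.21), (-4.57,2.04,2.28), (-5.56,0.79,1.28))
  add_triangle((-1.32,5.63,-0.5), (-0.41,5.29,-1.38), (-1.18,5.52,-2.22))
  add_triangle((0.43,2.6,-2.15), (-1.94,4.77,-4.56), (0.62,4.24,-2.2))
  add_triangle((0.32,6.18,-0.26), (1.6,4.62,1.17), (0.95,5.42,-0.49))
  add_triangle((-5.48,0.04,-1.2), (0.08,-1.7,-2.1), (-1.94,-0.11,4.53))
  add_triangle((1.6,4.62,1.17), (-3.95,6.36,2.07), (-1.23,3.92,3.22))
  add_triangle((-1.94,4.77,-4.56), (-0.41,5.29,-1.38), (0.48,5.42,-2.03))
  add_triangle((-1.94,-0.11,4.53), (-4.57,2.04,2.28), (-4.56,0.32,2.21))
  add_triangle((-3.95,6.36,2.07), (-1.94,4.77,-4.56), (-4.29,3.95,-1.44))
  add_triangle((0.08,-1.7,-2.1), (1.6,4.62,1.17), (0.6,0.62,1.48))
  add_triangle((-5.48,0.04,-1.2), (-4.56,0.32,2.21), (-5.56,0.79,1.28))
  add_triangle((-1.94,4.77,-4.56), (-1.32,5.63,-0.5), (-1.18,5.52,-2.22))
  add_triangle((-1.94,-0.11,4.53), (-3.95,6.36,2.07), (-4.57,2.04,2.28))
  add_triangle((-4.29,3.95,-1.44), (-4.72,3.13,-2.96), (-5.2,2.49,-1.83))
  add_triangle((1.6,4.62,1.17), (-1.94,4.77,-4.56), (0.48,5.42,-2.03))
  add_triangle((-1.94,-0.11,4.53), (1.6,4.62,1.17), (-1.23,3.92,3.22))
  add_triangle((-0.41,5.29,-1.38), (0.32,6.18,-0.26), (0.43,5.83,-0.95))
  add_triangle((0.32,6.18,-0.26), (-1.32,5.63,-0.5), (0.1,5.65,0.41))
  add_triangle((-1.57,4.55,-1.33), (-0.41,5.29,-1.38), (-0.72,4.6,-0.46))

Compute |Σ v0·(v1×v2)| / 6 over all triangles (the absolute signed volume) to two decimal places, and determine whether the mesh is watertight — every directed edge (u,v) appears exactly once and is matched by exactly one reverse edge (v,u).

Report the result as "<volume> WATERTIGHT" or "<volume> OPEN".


Per-triangle v0·(v1×v2)/6:
  t1: +1.3532
  t2: +0.6488
  t3: +1.9088
  t4: +5.2865
  t5: +5.1691
  t6: +0.6947
  t7: -0.3952
  t8: +0.2661
  t9: +4.4540
  t10: +2.0509
  t11: +0.5731
  t12: +2.3317
  t13: +0.4513
  t14: +15.6161
  t15: +0.1474
  t16: +3.3235
  t17: +1.1189
  t18: -0.1830
  t19: +2.4572
  t20: +1.1751
  t21: +3.2896
  t22: +2.3598
  t23: -1.2741
  t24: +1.2178
  t25: +13.5917
  t26: +9.9687
  t27: +0.4481
  t28: -0.3358
  t29: +1.2253
  t30: +2.9216
  t31: +0.5233
  t32: +13.3990
  t33: -0.0288
  t34: +1.3792
  t35: +0.9951
  t36: +0.3484
  t37: +0.6437
  t38: +1.6639
  t39: +1.6614
  t40: +1.8683
  t41: +1.2501
  t42: +1.5662
  t43: +1.3078
  t44: +7.9307
  t45: +9.6365
  t46: +3.4842
  t47: +4.7028
  t48: +14.8551
  t49: +1.1765
  t50: +1.5421
  t51: +1.7769
  t52: +12.5455
  t53: +2.1867
  t54: -3.2061
  t55: +5.8195
  t56: +0.6492
  t57: +1.1273
  t58: -0.8401
Σ = +171.8253 → |volume| = 171.83

Directed edges: 174 total; 6 unmatched, e.g. (-1.32,5.63,-0.5)→(-3.95,6.36,2.07) → open.

171.83 OPEN


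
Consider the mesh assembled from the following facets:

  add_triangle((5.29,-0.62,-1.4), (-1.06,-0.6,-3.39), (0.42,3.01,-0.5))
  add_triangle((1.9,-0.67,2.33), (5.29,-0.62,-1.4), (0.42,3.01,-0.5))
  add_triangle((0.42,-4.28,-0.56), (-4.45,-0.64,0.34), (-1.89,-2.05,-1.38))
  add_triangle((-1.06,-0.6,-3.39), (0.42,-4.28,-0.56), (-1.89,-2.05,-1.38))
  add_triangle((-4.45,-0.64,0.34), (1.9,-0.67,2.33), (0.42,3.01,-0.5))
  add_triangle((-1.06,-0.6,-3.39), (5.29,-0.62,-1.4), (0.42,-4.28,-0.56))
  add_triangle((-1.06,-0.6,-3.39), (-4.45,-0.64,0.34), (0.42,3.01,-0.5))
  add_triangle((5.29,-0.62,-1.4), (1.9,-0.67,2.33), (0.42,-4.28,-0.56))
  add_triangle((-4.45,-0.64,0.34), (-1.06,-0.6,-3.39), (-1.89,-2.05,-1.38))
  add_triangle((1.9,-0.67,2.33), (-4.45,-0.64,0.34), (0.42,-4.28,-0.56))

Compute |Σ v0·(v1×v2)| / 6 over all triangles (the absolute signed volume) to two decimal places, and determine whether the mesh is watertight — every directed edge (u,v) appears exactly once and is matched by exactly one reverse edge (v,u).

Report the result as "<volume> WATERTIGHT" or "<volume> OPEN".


Per-triangle v0·(v1×v2)/6:
  t1: +10.1485
  t2: +7.4874
  t3: +4.2110
  t4: +4.0524
  t5: +5.0874
  t6: +13.4050
  t7: +7.7485
  t8: +10.7439
  t9: +4.0716
  t10: +8.3372
Σ = +75.2929 → |volume| = 75.29

Directed edges: 30 total, each appears once with its reverse present → watertight.

75.29 WATERTIGHT


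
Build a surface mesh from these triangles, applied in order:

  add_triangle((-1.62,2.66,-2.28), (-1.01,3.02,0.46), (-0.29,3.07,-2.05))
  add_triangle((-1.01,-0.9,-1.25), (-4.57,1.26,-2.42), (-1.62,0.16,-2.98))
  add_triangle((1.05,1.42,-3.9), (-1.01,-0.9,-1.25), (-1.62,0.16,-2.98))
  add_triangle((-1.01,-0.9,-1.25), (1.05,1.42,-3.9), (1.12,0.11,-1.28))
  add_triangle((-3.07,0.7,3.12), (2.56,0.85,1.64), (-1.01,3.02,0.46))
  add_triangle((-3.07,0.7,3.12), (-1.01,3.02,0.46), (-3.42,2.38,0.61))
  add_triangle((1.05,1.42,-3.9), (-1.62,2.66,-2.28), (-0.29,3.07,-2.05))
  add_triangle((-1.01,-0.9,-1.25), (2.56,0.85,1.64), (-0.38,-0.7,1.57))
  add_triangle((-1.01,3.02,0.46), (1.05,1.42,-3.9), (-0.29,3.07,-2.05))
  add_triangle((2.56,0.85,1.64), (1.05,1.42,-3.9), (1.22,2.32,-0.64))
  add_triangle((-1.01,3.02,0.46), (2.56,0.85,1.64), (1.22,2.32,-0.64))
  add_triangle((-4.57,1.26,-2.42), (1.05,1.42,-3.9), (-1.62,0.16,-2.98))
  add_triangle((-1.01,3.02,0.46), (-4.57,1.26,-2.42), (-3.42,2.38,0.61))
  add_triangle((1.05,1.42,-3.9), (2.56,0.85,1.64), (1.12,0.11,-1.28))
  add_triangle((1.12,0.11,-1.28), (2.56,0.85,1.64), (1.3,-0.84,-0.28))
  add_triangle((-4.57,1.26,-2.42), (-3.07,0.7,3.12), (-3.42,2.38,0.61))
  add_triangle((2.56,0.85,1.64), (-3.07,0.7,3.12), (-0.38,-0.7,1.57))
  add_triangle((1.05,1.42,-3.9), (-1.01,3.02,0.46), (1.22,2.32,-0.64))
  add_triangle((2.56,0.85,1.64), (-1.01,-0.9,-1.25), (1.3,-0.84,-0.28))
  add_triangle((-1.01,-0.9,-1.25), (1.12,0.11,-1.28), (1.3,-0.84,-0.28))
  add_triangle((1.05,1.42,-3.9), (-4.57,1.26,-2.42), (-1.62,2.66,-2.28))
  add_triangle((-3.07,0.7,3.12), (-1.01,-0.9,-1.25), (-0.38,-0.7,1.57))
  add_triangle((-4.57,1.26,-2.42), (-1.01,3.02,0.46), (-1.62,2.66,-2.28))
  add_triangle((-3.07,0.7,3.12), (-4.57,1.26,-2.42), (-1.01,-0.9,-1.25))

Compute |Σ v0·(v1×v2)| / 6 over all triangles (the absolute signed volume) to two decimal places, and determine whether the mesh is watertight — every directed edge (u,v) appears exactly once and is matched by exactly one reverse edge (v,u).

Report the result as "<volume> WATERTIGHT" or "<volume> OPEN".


Per-triangle v0·(v1×v2)/6:
  t1: +1.9213
  t2: +1.7487
  t3: +1.3240
  t4: +0.9946
  t5: +6.4701
  t6: +3.6267
  t7: +2.3725
  t8: +0.5845
  t9: +0.4060
  t10: +3.0862
  t11: +2.9396
  t12: +3.7361
  t13: +3.9665
  t14: +1.4240
  t15: +0.9594
  t16: +5.4645
  t17: +2.5757
  t18: +3.3728
  t19: -0.0591
  t20: +0.6145
  t21: +5.6604
  t22: +1.6009
  t23: +4.6468
  t24: +4.3395
Σ = +63.7762 → |volume| = 63.78

Directed edges: 72 total, each appears once with its reverse present → watertight.

63.78 WATERTIGHT


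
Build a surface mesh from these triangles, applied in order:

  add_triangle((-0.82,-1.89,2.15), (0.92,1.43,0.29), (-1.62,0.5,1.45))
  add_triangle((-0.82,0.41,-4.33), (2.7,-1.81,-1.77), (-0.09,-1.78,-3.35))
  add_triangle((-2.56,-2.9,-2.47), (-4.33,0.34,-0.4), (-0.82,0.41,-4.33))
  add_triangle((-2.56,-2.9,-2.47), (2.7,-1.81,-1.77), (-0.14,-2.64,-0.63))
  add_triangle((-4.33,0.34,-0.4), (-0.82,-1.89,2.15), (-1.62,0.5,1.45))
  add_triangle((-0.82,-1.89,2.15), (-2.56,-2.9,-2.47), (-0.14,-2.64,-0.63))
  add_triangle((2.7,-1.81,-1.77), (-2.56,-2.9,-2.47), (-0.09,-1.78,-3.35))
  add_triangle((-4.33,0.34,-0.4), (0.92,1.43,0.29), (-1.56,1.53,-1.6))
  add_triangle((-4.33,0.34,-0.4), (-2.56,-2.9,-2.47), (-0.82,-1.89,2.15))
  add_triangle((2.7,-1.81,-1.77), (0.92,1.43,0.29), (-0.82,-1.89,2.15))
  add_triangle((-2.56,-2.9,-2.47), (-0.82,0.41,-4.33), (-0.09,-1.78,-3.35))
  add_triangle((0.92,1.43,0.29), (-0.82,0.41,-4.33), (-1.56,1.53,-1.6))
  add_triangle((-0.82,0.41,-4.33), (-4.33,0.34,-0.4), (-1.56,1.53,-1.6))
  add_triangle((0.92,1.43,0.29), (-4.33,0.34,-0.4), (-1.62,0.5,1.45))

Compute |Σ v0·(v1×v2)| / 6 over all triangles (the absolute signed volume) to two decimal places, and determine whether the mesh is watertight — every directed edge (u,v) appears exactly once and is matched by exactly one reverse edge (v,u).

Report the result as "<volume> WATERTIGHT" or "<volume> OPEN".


53.22 OPEN

Per-triangle v0·(v1×v2)/6:
  t1: +1.2996
  t2: +3.8168
  t3: +10.0777
  t4: +3.6040
  t5: +2.8550
  t6: +3.3169
  t7: +3.6461
  t8: +1.7866
  t9: +8.1312
  t10: +2.4656
  t11: +4.3978
  t12: +2.1827
  t13: +3.9581
  t14: +1.6791
Σ = +53.2170 → |volume| = 53.22

Directed edges: 42 total; 6 unmatched, e.g. (-0.82,0.41,-4.33)→(2.7,-1.81,-1.77) → open.


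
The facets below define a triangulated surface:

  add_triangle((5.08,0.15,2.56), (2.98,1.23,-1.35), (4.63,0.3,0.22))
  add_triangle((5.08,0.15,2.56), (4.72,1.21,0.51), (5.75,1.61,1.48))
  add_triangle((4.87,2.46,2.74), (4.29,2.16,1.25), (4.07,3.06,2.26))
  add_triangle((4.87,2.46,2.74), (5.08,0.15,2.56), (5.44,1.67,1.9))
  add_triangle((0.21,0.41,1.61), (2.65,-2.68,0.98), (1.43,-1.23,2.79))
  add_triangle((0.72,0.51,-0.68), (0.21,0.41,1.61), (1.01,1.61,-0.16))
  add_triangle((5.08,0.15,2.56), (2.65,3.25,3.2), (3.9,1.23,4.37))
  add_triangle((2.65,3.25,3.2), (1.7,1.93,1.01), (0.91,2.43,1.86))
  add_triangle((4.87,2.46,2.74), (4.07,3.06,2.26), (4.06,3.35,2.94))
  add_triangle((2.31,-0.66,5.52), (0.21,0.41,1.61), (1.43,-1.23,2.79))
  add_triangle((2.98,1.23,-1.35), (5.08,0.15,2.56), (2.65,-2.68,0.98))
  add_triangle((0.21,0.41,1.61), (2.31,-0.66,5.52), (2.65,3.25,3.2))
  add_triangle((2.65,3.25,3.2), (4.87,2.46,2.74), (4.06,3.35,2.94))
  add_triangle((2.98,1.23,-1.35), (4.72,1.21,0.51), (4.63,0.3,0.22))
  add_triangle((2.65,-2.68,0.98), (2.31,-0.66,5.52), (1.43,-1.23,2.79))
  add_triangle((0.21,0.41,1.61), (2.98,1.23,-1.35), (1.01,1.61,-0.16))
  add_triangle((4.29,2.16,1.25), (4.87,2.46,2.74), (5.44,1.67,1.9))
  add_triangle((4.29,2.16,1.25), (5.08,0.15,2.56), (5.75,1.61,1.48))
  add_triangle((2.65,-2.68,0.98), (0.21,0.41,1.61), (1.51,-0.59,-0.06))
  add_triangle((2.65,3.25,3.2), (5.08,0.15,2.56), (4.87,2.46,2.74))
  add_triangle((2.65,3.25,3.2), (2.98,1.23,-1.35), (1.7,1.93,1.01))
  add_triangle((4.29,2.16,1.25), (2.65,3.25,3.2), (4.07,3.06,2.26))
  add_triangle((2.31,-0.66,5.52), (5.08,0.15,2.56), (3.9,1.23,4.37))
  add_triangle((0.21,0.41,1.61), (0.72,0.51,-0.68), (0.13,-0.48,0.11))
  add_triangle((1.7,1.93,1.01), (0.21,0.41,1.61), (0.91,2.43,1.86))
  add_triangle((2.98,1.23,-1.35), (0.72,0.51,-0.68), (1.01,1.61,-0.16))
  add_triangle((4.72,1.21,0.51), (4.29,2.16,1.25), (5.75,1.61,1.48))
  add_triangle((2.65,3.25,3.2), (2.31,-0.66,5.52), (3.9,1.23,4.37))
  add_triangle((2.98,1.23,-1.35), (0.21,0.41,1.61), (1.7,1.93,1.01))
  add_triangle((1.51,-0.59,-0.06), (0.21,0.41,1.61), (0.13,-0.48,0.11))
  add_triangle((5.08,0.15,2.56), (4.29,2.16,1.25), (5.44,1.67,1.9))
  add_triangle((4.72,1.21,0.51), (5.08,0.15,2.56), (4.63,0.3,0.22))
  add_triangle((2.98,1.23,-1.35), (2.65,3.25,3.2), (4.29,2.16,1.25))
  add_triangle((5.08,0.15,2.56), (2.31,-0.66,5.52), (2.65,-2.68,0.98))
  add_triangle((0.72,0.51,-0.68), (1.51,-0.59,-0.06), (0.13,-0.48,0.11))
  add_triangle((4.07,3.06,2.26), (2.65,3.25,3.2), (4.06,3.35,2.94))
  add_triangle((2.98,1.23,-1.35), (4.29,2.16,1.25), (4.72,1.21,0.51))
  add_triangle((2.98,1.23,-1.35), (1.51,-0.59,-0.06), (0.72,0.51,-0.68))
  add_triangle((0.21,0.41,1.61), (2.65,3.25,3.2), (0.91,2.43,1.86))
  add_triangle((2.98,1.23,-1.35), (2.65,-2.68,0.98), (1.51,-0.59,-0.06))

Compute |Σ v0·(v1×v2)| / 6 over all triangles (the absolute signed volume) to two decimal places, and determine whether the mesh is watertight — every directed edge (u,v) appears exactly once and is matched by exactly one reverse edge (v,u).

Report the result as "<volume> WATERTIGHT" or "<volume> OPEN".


Per-triangle v0·(v1×v2)/6:
  t1: -1.6490
  t2: +0.9935
  t3: +0.9486
  t4: +2.0153
  t5: -0.4752
  t6: -0.1692
  t7: +4.6975
  t8: +0.5531
  t9: +0.5659
  t10: +0.2370
  t11: +7.0034
  t12: +2.2765
  t13: +0.7848
  t14: +1.2693
  t15: +1.2284
  t16: +0.9627
  t17: +1.0115
  t18: +1.3286
  t19: -0.8042
  t20: +2.8889
  t21: +0.7782
  t22: -0.2834
  t23: +5.5941
  t24: -0.1314
  t25: -0.5237
  t26: +0.2411
  t27: +0.6321
  t28: +4.8086
  t29: -0.7544
  t30: +0.1891
  t31: -0.2832
  t32: +1.6572
  t33: +2.5691
  t34: +10.3916
  t35: +0.0474
  t36: +0.2360
  t37: +1.6829
  t38: +0.1472
  t39: +0.7359
  t40: +0.1442
Σ = +53.5461 → |volume| = 53.55

Directed edges: 120 total, each appears once with its reverse present → watertight.

53.55 WATERTIGHT


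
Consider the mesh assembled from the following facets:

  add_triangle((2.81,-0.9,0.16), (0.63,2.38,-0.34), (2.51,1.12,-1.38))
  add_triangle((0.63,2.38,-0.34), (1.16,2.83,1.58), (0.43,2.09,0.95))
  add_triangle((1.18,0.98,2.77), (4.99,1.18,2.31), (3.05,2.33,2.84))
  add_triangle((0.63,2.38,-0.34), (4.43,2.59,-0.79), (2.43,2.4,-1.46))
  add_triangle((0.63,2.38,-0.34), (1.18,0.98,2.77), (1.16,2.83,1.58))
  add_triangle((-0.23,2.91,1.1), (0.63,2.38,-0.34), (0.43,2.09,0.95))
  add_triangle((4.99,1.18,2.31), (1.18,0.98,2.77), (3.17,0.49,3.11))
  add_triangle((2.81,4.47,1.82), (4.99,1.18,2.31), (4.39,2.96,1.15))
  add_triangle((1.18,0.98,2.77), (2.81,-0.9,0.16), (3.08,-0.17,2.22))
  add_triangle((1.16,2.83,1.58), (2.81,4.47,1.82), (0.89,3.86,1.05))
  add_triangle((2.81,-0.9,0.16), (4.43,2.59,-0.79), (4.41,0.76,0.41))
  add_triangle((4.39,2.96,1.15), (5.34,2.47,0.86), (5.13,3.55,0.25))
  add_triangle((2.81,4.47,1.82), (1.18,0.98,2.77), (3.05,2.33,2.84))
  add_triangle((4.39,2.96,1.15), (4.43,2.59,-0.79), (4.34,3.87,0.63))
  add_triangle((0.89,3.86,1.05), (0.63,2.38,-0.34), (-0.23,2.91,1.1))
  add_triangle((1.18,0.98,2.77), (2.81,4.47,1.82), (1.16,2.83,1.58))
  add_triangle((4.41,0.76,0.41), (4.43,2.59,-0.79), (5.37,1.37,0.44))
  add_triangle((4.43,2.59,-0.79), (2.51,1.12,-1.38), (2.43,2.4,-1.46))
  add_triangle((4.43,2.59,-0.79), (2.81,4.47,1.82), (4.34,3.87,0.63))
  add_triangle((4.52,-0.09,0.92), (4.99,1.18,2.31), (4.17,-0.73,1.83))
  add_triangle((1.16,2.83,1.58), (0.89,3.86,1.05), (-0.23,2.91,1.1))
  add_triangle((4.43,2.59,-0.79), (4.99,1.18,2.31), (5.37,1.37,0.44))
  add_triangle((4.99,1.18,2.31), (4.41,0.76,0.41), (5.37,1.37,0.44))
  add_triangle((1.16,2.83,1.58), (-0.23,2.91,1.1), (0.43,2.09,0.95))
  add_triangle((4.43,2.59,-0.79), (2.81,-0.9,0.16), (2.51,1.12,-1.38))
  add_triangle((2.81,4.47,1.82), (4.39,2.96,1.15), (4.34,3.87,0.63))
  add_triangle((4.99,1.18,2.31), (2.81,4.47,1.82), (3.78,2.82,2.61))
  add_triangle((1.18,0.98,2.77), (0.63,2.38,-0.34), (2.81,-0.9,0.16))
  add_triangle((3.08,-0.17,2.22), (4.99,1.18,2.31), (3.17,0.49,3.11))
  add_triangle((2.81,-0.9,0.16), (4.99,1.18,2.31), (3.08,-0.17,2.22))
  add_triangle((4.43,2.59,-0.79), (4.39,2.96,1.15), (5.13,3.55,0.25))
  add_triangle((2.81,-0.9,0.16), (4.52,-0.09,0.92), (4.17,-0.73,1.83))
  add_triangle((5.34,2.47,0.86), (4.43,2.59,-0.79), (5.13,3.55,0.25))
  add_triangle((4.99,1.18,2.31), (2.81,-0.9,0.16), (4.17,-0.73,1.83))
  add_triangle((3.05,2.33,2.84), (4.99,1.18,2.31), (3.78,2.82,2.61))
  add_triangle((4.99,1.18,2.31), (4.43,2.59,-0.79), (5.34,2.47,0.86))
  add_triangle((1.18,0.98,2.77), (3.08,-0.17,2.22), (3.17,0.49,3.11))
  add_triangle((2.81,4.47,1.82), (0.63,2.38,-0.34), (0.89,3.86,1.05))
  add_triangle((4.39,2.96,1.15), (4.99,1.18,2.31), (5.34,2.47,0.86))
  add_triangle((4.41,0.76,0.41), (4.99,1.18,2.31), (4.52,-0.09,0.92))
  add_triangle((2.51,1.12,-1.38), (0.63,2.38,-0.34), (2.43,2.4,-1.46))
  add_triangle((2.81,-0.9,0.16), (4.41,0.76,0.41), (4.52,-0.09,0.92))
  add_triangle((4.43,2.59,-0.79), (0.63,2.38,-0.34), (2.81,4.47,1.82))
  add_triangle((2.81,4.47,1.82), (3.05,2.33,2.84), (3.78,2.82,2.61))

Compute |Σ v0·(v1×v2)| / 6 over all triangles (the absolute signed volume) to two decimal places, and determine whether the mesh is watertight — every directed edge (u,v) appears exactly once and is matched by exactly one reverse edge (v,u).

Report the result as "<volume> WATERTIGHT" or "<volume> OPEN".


38.08 WATERTIGHT

Per-triangle v0·(v1×v2)/6:
  t1: -1.5027
  t2: -0.3005
  t3: +2.1427
  t4: +1.3603
  t5: -0.2503
  t6: -0.4213
  t7: +1.4377
  t8: +3.6221
  t9: -0.2668
  t10: +0.7302
  t11: +1.3587
  t12: +0.9407
  t13: +2.0056
  t14: +1.4940
  t15: +0.5562
  t16: +1.2732
  t17: +0.3132
  t18: +0.9376
  t19: +0.6468
  t20: +1.5765
  t21: +0.5703
  t22: +2.3879
  t23: +0.6171
  t24: -0.0399
  t25: +1.9202
  t26: +1.7036
  t27: +1.8906
  t28: -3.5071
  t29: +1.0557
  t30: +1.8857
  t31: -0.4476
  t32: +0.8247
  t33: +1.2977
  t34: -1.4976
  t35: +1.1368
  t36: +0.7843
  t37: +0.2125
  t38: +1.1619
  t39: +1.6908
  t40: +1.2966
  t41: -0.1124
  t42: +0.5732
  t43: +3.9227
  t44: +1.1018
Σ = +38.0832 → |volume| = 38.08

Directed edges: 132 total, each appears once with its reverse present → watertight.


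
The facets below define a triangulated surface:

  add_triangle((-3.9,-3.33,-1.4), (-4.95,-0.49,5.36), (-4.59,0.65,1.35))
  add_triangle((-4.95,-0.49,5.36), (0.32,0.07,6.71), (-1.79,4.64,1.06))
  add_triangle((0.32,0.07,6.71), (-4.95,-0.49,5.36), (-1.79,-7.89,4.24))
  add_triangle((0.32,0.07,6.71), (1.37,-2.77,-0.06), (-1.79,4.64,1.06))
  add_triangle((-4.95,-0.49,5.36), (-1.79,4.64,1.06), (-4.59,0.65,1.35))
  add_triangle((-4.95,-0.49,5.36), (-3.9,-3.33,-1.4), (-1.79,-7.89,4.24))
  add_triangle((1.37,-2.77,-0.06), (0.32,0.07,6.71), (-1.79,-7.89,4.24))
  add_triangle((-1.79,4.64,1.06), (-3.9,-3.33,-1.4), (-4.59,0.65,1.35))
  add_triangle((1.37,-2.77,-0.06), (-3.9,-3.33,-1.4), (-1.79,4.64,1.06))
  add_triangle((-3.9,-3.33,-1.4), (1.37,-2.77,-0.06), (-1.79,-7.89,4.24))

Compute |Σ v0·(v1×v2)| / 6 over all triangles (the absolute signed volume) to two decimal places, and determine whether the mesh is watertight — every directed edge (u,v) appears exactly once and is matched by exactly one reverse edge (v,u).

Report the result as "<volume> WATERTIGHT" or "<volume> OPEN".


Per-triangle v0·(v1×v2)/6:
  t1: +13.9157
  t2: +28.0716
  t3: +44.9738
  t4: +1.4066
  t5: +13.5871
  t6: +41.3701
  t7: +18.3516
  t8: +6.9626
  t9: -2.1476
  t10: +14.7852
Σ = +181.2765 → |volume| = 181.28

Directed edges: 30 total, each appears once with its reverse present → watertight.

181.28 WATERTIGHT
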